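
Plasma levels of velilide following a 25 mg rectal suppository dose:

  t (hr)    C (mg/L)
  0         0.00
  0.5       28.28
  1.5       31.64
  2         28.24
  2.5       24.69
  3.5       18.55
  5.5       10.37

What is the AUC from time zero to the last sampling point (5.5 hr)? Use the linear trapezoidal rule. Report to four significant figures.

Trapezoidal AUC_0→5.5:
  [0→0.5]: (0.00+28.28)/2 × 0.5 = 7.07
  [0.5→1.5]: (28.28+31.64)/2 × 1 = 29.96
  [1.5→2]: (31.64+28.24)/2 × 0.5 = 14.97
  [2→2.5]: (28.24+24.69)/2 × 0.5 = 13.2325
  [2.5→3.5]: (24.69+18.55)/2 × 1 = 21.62
  [3.5→5.5]: (18.55+10.37)/2 × 2 = 28.92
  Sum = 115.7725 mg/L·hr

AUC = 115.8 mg/L·hr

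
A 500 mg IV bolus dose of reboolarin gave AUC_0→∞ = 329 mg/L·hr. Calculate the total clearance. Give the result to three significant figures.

CL = Dose_iv / AUC_0→∞
   = 500 / 329 = 1.51976 L/hr

CL = 1.52 L/hr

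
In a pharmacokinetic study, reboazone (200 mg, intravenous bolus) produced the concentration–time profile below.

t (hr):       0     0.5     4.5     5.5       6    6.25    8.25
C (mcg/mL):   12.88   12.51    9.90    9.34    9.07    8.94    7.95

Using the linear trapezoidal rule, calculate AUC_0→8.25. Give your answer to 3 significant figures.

AUC = 84.5 mcg/mL·hr

Trapezoidal AUC_0→8.25:
  [0→0.5]: (12.88+12.51)/2 × 0.5 = 6.3475
  [0.5→4.5]: (12.51+9.90)/2 × 4 = 44.82
  [4.5→5.5]: (9.90+9.34)/2 × 1 = 9.62
  [5.5→6]: (9.34+9.07)/2 × 0.5 = 4.6025
  [6→6.25]: (9.07+8.94)/2 × 0.25 = 2.25125
  [6.25→8.25]: (8.94+7.95)/2 × 2 = 16.89
  Sum = 84.53125 mcg/mL·hr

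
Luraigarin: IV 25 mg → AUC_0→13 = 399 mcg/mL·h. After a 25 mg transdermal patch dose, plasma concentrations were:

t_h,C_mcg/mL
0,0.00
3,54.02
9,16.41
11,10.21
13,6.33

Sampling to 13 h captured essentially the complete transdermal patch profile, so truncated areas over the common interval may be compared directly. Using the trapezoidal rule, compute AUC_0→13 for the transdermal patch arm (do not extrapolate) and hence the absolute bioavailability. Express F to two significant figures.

F = 0.84

Trapezoidal AUC_0→13 (transdermal patch):
  [0→3]: (0.00+54.02)/2 × 3 = 81.03
  [3→9]: (54.02+16.41)/2 × 6 = 211.29
  [9→11]: (16.41+10.21)/2 × 2 = 26.62
  [11→13]: (10.21+6.33)/2 × 2 = 16.54
  Sum = 335.48 mcg/mL·h
F = (AUC_ev/D_ev)/(AUC_iv/D_iv) = (335.48/25)/(399/25) = 13.4192/15.96 = 0.8408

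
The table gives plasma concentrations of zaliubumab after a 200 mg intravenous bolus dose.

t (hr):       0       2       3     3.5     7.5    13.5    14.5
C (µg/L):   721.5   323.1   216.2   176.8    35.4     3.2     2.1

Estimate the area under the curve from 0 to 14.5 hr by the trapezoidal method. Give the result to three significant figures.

AUC = 1960 µg/L·hr

Trapezoidal AUC_0→14.5:
  [0→2]: (721.5+323.1)/2 × 2 = 1044.6
  [2→3]: (323.1+216.2)/2 × 1 = 269.65
  [3→3.5]: (216.2+176.8)/2 × 0.5 = 98.25
  [3.5→7.5]: (176.8+35.4)/2 × 4 = 424.4
  [7.5→13.5]: (35.4+3.2)/2 × 6 = 115.8
  [13.5→14.5]: (3.2+2.1)/2 × 1 = 2.65
  Sum = 1955.35 µg/L·hr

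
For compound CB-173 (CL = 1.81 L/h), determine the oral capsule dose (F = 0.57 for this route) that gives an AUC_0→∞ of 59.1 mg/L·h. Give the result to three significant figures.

Dose = 188 mg

Dose = CL × AUC_0→∞ / F
     = 1.81 × 59.1 / 0.57 = 187.668 mg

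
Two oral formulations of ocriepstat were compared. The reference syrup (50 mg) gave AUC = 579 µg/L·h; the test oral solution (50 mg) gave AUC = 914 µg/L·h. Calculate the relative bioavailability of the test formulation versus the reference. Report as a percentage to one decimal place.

F_rel = (AUC_test/D_test) / (AUC_ref/D_ref)
      = (914/50) / (579/50)
      = 18.28 / 11.58 = 1.5786 = 157.86%

F_rel = 157.9%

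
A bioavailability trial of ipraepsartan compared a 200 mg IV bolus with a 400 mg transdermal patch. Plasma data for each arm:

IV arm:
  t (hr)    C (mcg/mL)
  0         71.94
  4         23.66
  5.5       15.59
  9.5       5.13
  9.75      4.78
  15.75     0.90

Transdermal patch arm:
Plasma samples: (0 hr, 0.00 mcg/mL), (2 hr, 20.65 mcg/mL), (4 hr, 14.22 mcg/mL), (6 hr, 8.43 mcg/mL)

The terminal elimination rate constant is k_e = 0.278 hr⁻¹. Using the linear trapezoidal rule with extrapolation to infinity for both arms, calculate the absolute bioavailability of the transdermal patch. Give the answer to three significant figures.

F = 0.191

Trapezoidal AUC_0→15.75 (IV):
  [0→4]: (71.94+23.66)/2 × 4 = 191.2
  [4→5.5]: (23.66+15.59)/2 × 1.5 = 29.4375
  [5.5→9.5]: (15.59+5.13)/2 × 4 = 41.44
  [9.5→9.75]: (5.13+4.78)/2 × 0.25 = 1.23875
  [9.75→15.75]: (4.78+0.90)/2 × 6 = 17.04
  Sum = 280.35625 mcg/mL·hr
IV tail: 0.90/0.278 = 3.237; AUC_iv,0→∞ = 280.35625 + 3.237 = 283.59325 mcg/mL·hr
Trapezoidal AUC_0→6 (transdermal patch):
  [0→2]: (0.00+20.65)/2 × 2 = 20.65
  [2→4]: (20.65+14.22)/2 × 2 = 34.87
  [4→6]: (14.22+8.43)/2 × 2 = 22.65
  Sum = 78.17 mcg/mL·hr
transdermal patch tail: 8.43/0.278 = 30.324; AUC_ev,0→∞ = 78.17 + 30.324 = 108.494 mcg/mL·hr
F = (AUC_ev/D_ev)/(AUC_iv/D_iv) = (108.494/400)/(283.59325/200) = 0.271235/1.41797 = 0.1913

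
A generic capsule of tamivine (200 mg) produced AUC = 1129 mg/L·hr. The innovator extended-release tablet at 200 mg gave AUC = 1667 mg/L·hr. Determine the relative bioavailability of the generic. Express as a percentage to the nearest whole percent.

F_rel = 68%

F_rel = (AUC_test/D_test) / (AUC_ref/D_ref)
      = (1129/200) / (1667/200)
      = 5.645 / 8.335 = 0.6773 = 67.73%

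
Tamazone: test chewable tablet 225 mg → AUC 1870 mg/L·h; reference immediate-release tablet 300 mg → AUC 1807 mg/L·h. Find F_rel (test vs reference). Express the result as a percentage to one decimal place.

F_rel = (AUC_test/D_test) / (AUC_ref/D_ref)
      = (1870/225) / (1807/300)
      = 8.31111 / 6.02333 = 1.3798 = 137.98%

F_rel = 138.0%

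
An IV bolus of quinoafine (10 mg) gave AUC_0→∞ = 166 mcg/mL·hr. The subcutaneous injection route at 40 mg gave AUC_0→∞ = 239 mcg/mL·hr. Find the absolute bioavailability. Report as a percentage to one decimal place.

F = 36.0%

F = (AUC_ev / D_ev) / (AUC_iv / D_iv)
  = (239/40) / (166/10)
  = 5.975 / 16.6 = 0.3599
  = 35.99%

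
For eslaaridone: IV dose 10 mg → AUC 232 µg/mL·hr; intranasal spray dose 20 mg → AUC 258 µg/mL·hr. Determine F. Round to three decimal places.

F = 0.556

F = (AUC_ev / D_ev) / (AUC_iv / D_iv)
  = (258/20) / (232/10)
  = 12.9 / 23.2 = 0.5560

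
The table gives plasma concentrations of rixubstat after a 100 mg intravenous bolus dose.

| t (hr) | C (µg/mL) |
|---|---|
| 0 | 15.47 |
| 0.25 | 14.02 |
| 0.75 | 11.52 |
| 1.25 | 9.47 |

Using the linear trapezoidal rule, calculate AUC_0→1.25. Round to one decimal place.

Trapezoidal AUC_0→1.25:
  [0→0.25]: (15.47+14.02)/2 × 0.25 = 3.68625
  [0.25→0.75]: (14.02+11.52)/2 × 0.5 = 6.385
  [0.75→1.25]: (11.52+9.47)/2 × 0.5 = 5.2475
  Sum = 15.31875 µg/mL·hr

AUC = 15.3 µg/mL·hr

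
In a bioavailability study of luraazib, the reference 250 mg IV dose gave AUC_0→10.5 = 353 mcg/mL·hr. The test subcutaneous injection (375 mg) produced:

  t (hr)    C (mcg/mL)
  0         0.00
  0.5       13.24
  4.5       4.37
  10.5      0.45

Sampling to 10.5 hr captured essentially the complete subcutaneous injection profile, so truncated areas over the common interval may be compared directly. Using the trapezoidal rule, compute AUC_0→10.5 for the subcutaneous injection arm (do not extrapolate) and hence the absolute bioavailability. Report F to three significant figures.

F = 0.100

Trapezoidal AUC_0→10.5 (subcutaneous injection):
  [0→0.5]: (0.00+13.24)/2 × 0.5 = 3.31
  [0.5→4.5]: (13.24+4.37)/2 × 4 = 35.22
  [4.5→10.5]: (4.37+0.45)/2 × 6 = 14.46
  Sum = 52.99 mcg/mL·hr
F = (AUC_ev/D_ev)/(AUC_iv/D_iv) = (52.99/375)/(353/250) = 0.141307/1.412 = 0.1001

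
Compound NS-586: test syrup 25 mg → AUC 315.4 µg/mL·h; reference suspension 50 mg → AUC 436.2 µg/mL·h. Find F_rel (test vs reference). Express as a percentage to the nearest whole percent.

F_rel = 145%

F_rel = (AUC_test/D_test) / (AUC_ref/D_ref)
      = (315.4/25) / (436.2/50)
      = 12.616 / 8.724 = 1.4461 = 144.61%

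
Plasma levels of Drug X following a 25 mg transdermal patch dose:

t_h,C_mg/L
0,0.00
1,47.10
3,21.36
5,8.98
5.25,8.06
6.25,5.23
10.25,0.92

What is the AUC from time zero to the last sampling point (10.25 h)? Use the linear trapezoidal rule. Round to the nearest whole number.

AUC = 143 mg/L·h

Trapezoidal AUC_0→10.25:
  [0→1]: (0.00+47.10)/2 × 1 = 23.55
  [1→3]: (47.10+21.36)/2 × 2 = 68.46
  [3→5]: (21.36+8.98)/2 × 2 = 30.34
  [5→5.25]: (8.98+8.06)/2 × 0.25 = 2.13
  [5.25→6.25]: (8.06+5.23)/2 × 1 = 6.645
  [6.25→10.25]: (5.23+0.92)/2 × 4 = 12.3
  Sum = 143.425 mg/L·h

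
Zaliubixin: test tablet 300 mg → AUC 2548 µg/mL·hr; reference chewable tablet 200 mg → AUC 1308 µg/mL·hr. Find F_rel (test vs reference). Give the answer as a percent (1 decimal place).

F_rel = (AUC_test/D_test) / (AUC_ref/D_ref)
      = (2548/300) / (1308/200)
      = 8.49333 / 6.54 = 1.2987 = 129.87%

F_rel = 129.9%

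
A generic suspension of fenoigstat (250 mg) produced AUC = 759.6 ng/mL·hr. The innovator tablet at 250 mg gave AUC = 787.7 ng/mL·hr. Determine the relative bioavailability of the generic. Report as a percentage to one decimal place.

F_rel = (AUC_test/D_test) / (AUC_ref/D_ref)
      = (759.6/250) / (787.7/250)
      = 3.0384 / 3.1508 = 0.9643 = 96.43%

F_rel = 96.4%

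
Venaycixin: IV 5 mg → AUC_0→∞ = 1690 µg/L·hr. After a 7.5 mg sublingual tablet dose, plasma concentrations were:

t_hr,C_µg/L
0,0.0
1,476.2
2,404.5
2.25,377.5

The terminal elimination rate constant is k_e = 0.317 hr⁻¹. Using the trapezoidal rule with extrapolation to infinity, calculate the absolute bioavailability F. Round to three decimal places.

F = 0.776

Trapezoidal AUC_0→2.25 (sublingual tablet):
  [0→1]: (0.0+476.2)/2 × 1 = 238.1
  [1→2]: (476.2+404.5)/2 × 1 = 440.35
  [2→2.25]: (404.5+377.5)/2 × 0.25 = 97.75
  Sum = 776.2 µg/L·hr
Tail: C_last/k_e = 377.5/0.317 = 1190.852
AUC_0→∞ (sublingual tablet) = 776.2 + 1190.852 = 1967.052 µg/L·hr
F = (AUC_ev/D_ev)/(AUC_iv/D_iv) = (1967.052/7.5)/(1690/5) = 262.2736/338 = 0.7760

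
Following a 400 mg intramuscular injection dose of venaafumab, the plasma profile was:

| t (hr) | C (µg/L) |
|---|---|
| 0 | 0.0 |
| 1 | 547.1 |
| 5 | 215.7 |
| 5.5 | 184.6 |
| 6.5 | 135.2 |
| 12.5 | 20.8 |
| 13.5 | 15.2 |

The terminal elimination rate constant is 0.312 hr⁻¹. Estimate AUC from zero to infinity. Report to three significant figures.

AUC = 2590 µg/L·hr

Trapezoidal AUC_0→13.5:
  [0→1]: (0.0+547.1)/2 × 1 = 273.55
  [1→5]: (547.1+215.7)/2 × 4 = 1525.6
  [5→5.5]: (215.7+184.6)/2 × 0.5 = 100.075
  [5.5→6.5]: (184.6+135.2)/2 × 1 = 159.9
  [6.5→12.5]: (135.2+20.8)/2 × 6 = 468.0
  [12.5→13.5]: (20.8+15.2)/2 × 1 = 18.0
  Sum = 2545.125 µg/L·hr
Extrapolated tail: C_last / k_e = 15.2 / 0.312 = 48.718
AUC_0→∞ = 2545.125 + 48.718 = 2593.843 µg/L·hr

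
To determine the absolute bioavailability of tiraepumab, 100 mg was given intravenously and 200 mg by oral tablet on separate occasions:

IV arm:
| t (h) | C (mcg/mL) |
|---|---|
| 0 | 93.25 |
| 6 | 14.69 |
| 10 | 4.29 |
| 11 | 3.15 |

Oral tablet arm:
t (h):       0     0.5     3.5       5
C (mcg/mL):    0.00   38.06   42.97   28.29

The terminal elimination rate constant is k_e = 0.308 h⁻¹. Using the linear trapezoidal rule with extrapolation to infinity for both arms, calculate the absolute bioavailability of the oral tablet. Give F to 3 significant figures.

F = 0.368

Trapezoidal AUC_0→11 (IV):
  [0→6]: (93.25+14.69)/2 × 6 = 323.82
  [6→10]: (14.69+4.29)/2 × 4 = 37.96
  [10→11]: (4.29+3.15)/2 × 1 = 3.72
  Sum = 365.5 mcg/mL·h
IV tail: 3.15/0.308 = 10.227; AUC_iv,0→∞ = 365.5 + 10.227 = 375.727 mcg/mL·h
Trapezoidal AUC_0→5 (oral tablet):
  [0→0.5]: (0.00+38.06)/2 × 0.5 = 9.515
  [0.5→3.5]: (38.06+42.97)/2 × 3 = 121.545
  [3.5→5]: (42.97+28.29)/2 × 1.5 = 53.445
  Sum = 184.505 mcg/mL·h
oral tablet tail: 28.29/0.308 = 91.851; AUC_ev,0→∞ = 184.505 + 91.851 = 276.356 mcg/mL·h
F = (AUC_ev/D_ev)/(AUC_iv/D_iv) = (276.356/200)/(375.727/100) = 1.38178/3.75727 = 0.3678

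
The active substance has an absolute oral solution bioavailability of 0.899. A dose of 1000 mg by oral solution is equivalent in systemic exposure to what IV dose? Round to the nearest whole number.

D_iv = 899 mg

Systemic exposure from an extravascular dose = F × D_ev, so the equivalent IV dose is F × D_ev.
D_iv = F × D_ev = 0.899 × 1000 = 899 mg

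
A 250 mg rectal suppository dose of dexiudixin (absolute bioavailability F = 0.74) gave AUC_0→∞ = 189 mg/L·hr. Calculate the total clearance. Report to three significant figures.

CL = F × Dose / AUC_0→∞
   = 0.74 × 250 / 189 = 0.978836 L/hr

CL = 0.979 L/hr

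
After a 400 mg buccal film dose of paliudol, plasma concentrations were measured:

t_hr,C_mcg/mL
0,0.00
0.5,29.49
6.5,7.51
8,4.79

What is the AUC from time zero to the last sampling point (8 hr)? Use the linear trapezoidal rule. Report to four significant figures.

AUC = 127.6 mcg/mL·hr

Trapezoidal AUC_0→8:
  [0→0.5]: (0.00+29.49)/2 × 0.5 = 7.3725
  [0.5→6.5]: (29.49+7.51)/2 × 6 = 111.0
  [6.5→8]: (7.51+4.79)/2 × 1.5 = 9.225
  Sum = 127.5975 mcg/mL·hr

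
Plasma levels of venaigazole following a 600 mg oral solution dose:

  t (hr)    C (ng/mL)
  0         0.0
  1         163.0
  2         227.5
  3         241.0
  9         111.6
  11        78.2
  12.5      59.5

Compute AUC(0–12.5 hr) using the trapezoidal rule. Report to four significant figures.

Trapezoidal AUC_0→12.5:
  [0→1]: (0.0+163.0)/2 × 1 = 81.5
  [1→2]: (163.0+227.5)/2 × 1 = 195.25
  [2→3]: (227.5+241.0)/2 × 1 = 234.25
  [3→9]: (241.0+111.6)/2 × 6 = 1057.8
  [9→11]: (111.6+78.2)/2 × 2 = 189.8
  [11→12.5]: (78.2+59.5)/2 × 1.5 = 103.275
  Sum = 1861.875 ng/mL·hr

AUC = 1862 ng/mL·hr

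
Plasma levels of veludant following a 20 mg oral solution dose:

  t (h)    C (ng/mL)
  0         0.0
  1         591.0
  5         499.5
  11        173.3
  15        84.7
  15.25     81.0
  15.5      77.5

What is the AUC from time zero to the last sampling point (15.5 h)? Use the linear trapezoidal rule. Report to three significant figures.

AUC = 5050 ng/mL·h

Trapezoidal AUC_0→15.5:
  [0→1]: (0.0+591.0)/2 × 1 = 295.5
  [1→5]: (591.0+499.5)/2 × 4 = 2181.0
  [5→11]: (499.5+173.3)/2 × 6 = 2018.4
  [11→15]: (173.3+84.7)/2 × 4 = 516.0
  [15→15.25]: (84.7+81.0)/2 × 0.25 = 20.7125
  [15.25→15.5]: (81.0+77.5)/2 × 0.25 = 19.8125
  Sum = 5051.425 ng/mL·h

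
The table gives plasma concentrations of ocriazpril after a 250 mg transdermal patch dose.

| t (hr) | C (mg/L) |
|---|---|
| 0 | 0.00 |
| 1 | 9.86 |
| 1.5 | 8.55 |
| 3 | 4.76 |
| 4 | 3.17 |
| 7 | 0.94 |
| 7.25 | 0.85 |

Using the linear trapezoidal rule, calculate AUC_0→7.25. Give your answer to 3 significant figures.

AUC = 29.9 mg/L·hr

Trapezoidal AUC_0→7.25:
  [0→1]: (0.00+9.86)/2 × 1 = 4.93
  [1→1.5]: (9.86+8.55)/2 × 0.5 = 4.6025
  [1.5→3]: (8.55+4.76)/2 × 1.5 = 9.9825
  [3→4]: (4.76+3.17)/2 × 1 = 3.965
  [4→7]: (3.17+0.94)/2 × 3 = 6.165
  [7→7.25]: (0.94+0.85)/2 × 0.25 = 0.22375
  Sum = 29.86875 mg/L·hr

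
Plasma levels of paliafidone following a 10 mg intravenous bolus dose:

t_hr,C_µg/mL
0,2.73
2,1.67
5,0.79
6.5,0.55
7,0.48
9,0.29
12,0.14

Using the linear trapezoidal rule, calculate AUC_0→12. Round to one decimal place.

AUC = 10.8 µg/mL·hr

Trapezoidal AUC_0→12:
  [0→2]: (2.73+1.67)/2 × 2 = 4.4
  [2→5]: (1.67+0.79)/2 × 3 = 3.69
  [5→6.5]: (0.79+0.55)/2 × 1.5 = 1.005
  [6.5→7]: (0.55+0.48)/2 × 0.5 = 0.2575
  [7→9]: (0.48+0.29)/2 × 2 = 0.77
  [9→12]: (0.29+0.14)/2 × 3 = 0.645
  Sum = 10.7675 µg/mL·hr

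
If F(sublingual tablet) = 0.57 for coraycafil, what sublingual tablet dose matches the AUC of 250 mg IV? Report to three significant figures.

For equal systemic exposure: F × D_ev = D_iv
D_ev = D_iv / F = 250 / 0.57 = 438.596 mg

D_sublingual = 439 mg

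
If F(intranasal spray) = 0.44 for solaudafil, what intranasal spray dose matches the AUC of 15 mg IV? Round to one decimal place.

For equal systemic exposure: F × D_ev = D_iv
D_ev = D_iv / F = 15 / 0.44 = 34.0909 mg

D_intranasal = 34.1 mg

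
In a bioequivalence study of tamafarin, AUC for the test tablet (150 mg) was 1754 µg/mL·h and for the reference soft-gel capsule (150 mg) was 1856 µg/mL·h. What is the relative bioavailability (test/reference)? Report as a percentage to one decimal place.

F_rel = 94.5%

F_rel = (AUC_test/D_test) / (AUC_ref/D_ref)
      = (1754/150) / (1856/150)
      = 11.6933 / 12.3733 = 0.9450 = 94.50%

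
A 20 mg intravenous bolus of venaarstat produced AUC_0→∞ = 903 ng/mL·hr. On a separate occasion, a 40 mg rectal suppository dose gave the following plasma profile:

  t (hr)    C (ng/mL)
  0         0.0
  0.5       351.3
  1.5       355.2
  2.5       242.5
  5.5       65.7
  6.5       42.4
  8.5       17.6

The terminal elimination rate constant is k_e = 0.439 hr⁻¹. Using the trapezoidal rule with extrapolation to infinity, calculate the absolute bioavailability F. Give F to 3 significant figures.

F = 0.751

Trapezoidal AUC_0→8.5 (rectal suppository):
  [0→0.5]: (0.0+351.3)/2 × 0.5 = 87.825
  [0.5→1.5]: (351.3+355.2)/2 × 1 = 353.25
  [1.5→2.5]: (355.2+242.5)/2 × 1 = 298.85
  [2.5→5.5]: (242.5+65.7)/2 × 3 = 462.3
  [5.5→6.5]: (65.7+42.4)/2 × 1 = 54.05
  [6.5→8.5]: (42.4+17.6)/2 × 2 = 60.0
  Sum = 1316.275 ng/mL·hr
Tail: C_last/k_e = 17.6/0.439 = 40.091
AUC_0→∞ (rectal suppository) = 1316.275 + 40.091 = 1356.366 ng/mL·hr
F = (AUC_ev/D_ev)/(AUC_iv/D_iv) = (1356.366/40)/(903/20) = 33.90915/45.15 = 0.7510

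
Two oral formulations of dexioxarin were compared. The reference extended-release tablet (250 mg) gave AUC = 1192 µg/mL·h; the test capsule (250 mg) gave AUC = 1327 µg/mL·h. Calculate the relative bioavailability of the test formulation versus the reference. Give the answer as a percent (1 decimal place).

F_rel = 111.3%

F_rel = (AUC_test/D_test) / (AUC_ref/D_ref)
      = (1327/250) / (1192/250)
      = 5.308 / 4.768 = 1.1133 = 111.33%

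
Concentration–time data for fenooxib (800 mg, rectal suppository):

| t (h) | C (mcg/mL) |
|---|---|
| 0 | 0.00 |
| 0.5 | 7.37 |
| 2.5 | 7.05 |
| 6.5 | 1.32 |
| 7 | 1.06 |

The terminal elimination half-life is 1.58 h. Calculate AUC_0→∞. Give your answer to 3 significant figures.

Trapezoidal AUC_0→7:
  [0→0.5]: (0.00+7.37)/2 × 0.5 = 1.8425
  [0.5→2.5]: (7.37+7.05)/2 × 2 = 14.42
  [2.5→6.5]: (7.05+1.32)/2 × 4 = 16.74
  [6.5→7]: (1.32+1.06)/2 × 0.5 = 0.595
  Sum = 33.5975 mcg/mL·h
k_e = ln2 / t½ = 0.693147 / 1.58 = 0.4387 h^-1
Extrapolated tail: C_last / k_e = 1.06 / 0.4387 = 2.416
AUC_0→∞ = 33.5975 + 2.416 = 36.0135 mcg/mL·h

AUC = 36.0 mcg/mL·h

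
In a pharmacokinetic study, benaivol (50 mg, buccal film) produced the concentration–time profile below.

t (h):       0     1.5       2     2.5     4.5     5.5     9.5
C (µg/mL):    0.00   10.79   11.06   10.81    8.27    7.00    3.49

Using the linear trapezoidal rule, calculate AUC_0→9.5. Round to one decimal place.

AUC = 66.7 µg/mL·h

Trapezoidal AUC_0→9.5:
  [0→1.5]: (0.00+10.79)/2 × 1.5 = 8.0925
  [1.5→2]: (10.79+11.06)/2 × 0.5 = 5.4625
  [2→2.5]: (11.06+10.81)/2 × 0.5 = 5.4675
  [2.5→4.5]: (10.81+8.27)/2 × 2 = 19.08
  [4.5→5.5]: (8.27+7.00)/2 × 1 = 7.635
  [5.5→9.5]: (7.00+3.49)/2 × 4 = 20.98
  Sum = 66.7175 µg/mL·h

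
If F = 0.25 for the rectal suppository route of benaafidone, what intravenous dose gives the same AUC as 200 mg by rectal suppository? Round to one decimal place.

D_iv = 50.0 mg

Systemic exposure from an extravascular dose = F × D_ev, so the equivalent IV dose is F × D_ev.
D_iv = F × D_ev = 0.25 × 200 = 50 mg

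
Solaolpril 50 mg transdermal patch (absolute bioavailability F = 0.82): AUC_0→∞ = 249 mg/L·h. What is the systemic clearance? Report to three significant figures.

CL = 0.165 L/h

CL = F × Dose / AUC_0→∞
   = 0.82 × 50 / 249 = 0.164659 L/h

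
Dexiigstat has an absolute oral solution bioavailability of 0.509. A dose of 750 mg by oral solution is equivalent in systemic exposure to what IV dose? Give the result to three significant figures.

Systemic exposure from an extravascular dose = F × D_ev, so the equivalent IV dose is F × D_ev.
D_iv = F × D_ev = 0.509 × 750 = 381.75 mg

D_iv = 382 mg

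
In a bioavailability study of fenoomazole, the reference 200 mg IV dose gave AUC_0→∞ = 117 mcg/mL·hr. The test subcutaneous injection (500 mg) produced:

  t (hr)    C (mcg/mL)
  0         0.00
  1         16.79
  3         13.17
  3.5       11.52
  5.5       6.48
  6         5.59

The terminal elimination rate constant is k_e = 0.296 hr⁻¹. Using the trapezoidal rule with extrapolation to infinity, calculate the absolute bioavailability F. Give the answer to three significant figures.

Trapezoidal AUC_0→6 (subcutaneous injection):
  [0→1]: (0.00+16.79)/2 × 1 = 8.395
  [1→3]: (16.79+13.17)/2 × 2 = 29.96
  [3→3.5]: (13.17+11.52)/2 × 0.5 = 6.1725
  [3.5→5.5]: (11.52+6.48)/2 × 2 = 18.0
  [5.5→6]: (6.48+5.59)/2 × 0.5 = 3.0175
  Sum = 65.545 mcg/mL·hr
Tail: C_last/k_e = 5.59/0.296 = 18.885
AUC_0→∞ (subcutaneous injection) = 65.545 + 18.885 = 84.43 mcg/mL·hr
F = (AUC_ev/D_ev)/(AUC_iv/D_iv) = (84.43/500)/(117/200) = 0.16886/0.585 = 0.2886

F = 0.289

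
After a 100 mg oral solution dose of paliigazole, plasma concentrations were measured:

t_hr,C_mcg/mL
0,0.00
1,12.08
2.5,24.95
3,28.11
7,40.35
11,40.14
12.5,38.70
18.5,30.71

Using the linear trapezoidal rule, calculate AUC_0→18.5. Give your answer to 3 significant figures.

AUC = 612 mcg/mL·hr

Trapezoidal AUC_0→18.5:
  [0→1]: (0.00+12.08)/2 × 1 = 6.04
  [1→2.5]: (12.08+24.95)/2 × 1.5 = 27.7725
  [2.5→3]: (24.95+28.11)/2 × 0.5 = 13.265
  [3→7]: (28.11+40.35)/2 × 4 = 136.92
  [7→11]: (40.35+40.14)/2 × 4 = 160.98
  [11→12.5]: (40.14+38.70)/2 × 1.5 = 59.13
  [12.5→18.5]: (38.70+30.71)/2 × 6 = 208.23
  Sum = 612.3375 mcg/mL·hr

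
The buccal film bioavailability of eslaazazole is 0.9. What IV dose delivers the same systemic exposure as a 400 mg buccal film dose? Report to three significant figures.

Systemic exposure from an extravascular dose = F × D_ev, so the equivalent IV dose is F × D_ev.
D_iv = F × D_ev = 0.9 × 400 = 360 mg

D_iv = 360 mg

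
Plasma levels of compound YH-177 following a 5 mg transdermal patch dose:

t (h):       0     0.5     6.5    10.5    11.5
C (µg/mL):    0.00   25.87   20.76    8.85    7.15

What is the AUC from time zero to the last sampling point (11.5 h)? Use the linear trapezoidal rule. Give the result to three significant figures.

AUC = 214 µg/mL·h

Trapezoidal AUC_0→11.5:
  [0→0.5]: (0.00+25.87)/2 × 0.5 = 6.4675
  [0.5→6.5]: (25.87+20.76)/2 × 6 = 139.89
  [6.5→10.5]: (20.76+8.85)/2 × 4 = 59.22
  [10.5→11.5]: (8.85+7.15)/2 × 1 = 8.0
  Sum = 213.5775 µg/mL·h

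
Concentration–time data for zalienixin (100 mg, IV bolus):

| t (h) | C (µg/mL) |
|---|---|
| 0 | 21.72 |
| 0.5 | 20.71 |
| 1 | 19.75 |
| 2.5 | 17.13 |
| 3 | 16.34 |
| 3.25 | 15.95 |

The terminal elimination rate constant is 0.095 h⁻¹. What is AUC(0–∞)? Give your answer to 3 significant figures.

AUC = 229 µg/mL·h

Trapezoidal AUC_0→3.25:
  [0→0.5]: (21.72+20.71)/2 × 0.5 = 10.6075
  [0.5→1]: (20.71+19.75)/2 × 0.5 = 10.115
  [1→2.5]: (19.75+17.13)/2 × 1.5 = 27.66
  [2.5→3]: (17.13+16.34)/2 × 0.5 = 8.3675
  [3→3.25]: (16.34+15.95)/2 × 0.25 = 4.03625
  Sum = 60.78625 µg/mL·h
Extrapolated tail: C_last / k_e = 15.95 / 0.095 = 167.895
AUC_0→∞ = 60.78625 + 167.895 = 228.68125 µg/mL·h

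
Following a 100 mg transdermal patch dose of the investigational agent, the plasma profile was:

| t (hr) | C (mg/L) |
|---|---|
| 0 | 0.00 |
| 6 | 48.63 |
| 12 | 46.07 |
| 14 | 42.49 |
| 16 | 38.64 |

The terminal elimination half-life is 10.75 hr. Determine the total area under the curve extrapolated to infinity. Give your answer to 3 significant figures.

Trapezoidal AUC_0→16:
  [0→6]: (0.00+48.63)/2 × 6 = 145.89
  [6→12]: (48.63+46.07)/2 × 6 = 284.1
  [12→14]: (46.07+42.49)/2 × 2 = 88.56
  [14→16]: (42.49+38.64)/2 × 2 = 81.13
  Sum = 599.68 mg/L·hr
k_e = ln2 / t½ = 0.693147 / 10.75 = 0.0645 hr^-1
Extrapolated tail: C_last / k_e = 38.64 / 0.0645 = 599.070
AUC_0→∞ = 599.68 + 599.070 = 1198.75 mg/L·hr

AUC = 1200 mg/L·hr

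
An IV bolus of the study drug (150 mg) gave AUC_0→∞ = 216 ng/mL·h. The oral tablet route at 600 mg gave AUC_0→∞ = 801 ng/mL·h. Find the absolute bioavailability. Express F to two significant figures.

F = (AUC_ev / D_ev) / (AUC_iv / D_iv)
  = (801/600) / (216/150)
  = 1.335 / 1.44 = 0.9271

F = 0.93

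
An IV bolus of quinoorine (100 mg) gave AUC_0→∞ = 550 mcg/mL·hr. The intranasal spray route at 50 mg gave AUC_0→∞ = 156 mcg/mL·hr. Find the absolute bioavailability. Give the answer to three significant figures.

F = (AUC_ev / D_ev) / (AUC_iv / D_iv)
  = (156/50) / (550/100)
  = 3.12 / 5.5 = 0.5673

F = 0.567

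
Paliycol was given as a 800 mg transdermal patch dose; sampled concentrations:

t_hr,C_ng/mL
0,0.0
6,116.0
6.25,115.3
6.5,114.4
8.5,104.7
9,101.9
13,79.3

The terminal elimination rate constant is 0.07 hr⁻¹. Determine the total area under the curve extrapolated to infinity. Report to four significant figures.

Trapezoidal AUC_0→13:
  [0→6]: (0.0+116.0)/2 × 6 = 348.0
  [6→6.25]: (116.0+115.3)/2 × 0.25 = 28.9125
  [6.25→6.5]: (115.3+114.4)/2 × 0.25 = 28.7125
  [6.5→8.5]: (114.4+104.7)/2 × 2 = 219.1
  [8.5→9]: (104.7+101.9)/2 × 0.5 = 51.65
  [9→13]: (101.9+79.3)/2 × 4 = 362.4
  Sum = 1038.775 ng/mL·hr
Extrapolated tail: C_last / k_e = 79.3 / 0.07 = 1132.857
AUC_0→∞ = 1038.775 + 1132.857 = 2171.632 ng/mL·hr

AUC = 2172 ng/mL·hr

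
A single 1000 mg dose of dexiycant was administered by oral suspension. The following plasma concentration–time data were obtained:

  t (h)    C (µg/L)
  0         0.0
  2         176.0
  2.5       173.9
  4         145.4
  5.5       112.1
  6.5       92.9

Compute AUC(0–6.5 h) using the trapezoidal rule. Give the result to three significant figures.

Trapezoidal AUC_0→6.5:
  [0→2]: (0.0+176.0)/2 × 2 = 176.0
  [2→2.5]: (176.0+173.9)/2 × 0.5 = 87.475
  [2.5→4]: (173.9+145.4)/2 × 1.5 = 239.475
  [4→5.5]: (145.4+112.1)/2 × 1.5 = 193.125
  [5.5→6.5]: (112.1+92.9)/2 × 1 = 102.5
  Sum = 798.575 µg/L·h

AUC = 799 µg/L·h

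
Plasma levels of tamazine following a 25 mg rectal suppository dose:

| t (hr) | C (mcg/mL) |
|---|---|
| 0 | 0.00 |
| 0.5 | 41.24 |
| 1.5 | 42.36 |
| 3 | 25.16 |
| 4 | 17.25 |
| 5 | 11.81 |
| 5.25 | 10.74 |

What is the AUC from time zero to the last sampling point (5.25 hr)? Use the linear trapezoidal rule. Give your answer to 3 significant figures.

AUC = 141 mcg/mL·hr

Trapezoidal AUC_0→5.25:
  [0→0.5]: (0.00+41.24)/2 × 0.5 = 10.31
  [0.5→1.5]: (41.24+42.36)/2 × 1 = 41.8
  [1.5→3]: (42.36+25.16)/2 × 1.5 = 50.64
  [3→4]: (25.16+17.25)/2 × 1 = 21.205
  [4→5]: (17.25+11.81)/2 × 1 = 14.53
  [5→5.25]: (11.81+10.74)/2 × 0.25 = 2.81875
  Sum = 141.30375 mcg/mL·hr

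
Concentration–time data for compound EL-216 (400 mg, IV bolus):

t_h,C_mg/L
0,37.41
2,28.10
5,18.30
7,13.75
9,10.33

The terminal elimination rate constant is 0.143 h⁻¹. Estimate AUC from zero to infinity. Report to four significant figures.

AUC = 263.5 mg/L·h

Trapezoidal AUC_0→9:
  [0→2]: (37.41+28.10)/2 × 2 = 65.51
  [2→5]: (28.10+18.30)/2 × 3 = 69.6
  [5→7]: (18.30+13.75)/2 × 2 = 32.05
  [7→9]: (13.75+10.33)/2 × 2 = 24.08
  Sum = 191.24 mg/L·h
Extrapolated tail: C_last / k_e = 10.33 / 0.143 = 72.238
AUC_0→∞ = 191.24 + 72.238 = 263.478 mg/L·h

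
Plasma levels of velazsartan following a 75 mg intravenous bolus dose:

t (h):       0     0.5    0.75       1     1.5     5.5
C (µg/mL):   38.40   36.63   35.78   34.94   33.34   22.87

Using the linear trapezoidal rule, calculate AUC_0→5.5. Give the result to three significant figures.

Trapezoidal AUC_0→5.5:
  [0→0.5]: (38.40+36.63)/2 × 0.5 = 18.7575
  [0.5→0.75]: (36.63+35.78)/2 × 0.25 = 9.05125
  [0.75→1]: (35.78+34.94)/2 × 0.25 = 8.84
  [1→1.5]: (34.94+33.34)/2 × 0.5 = 17.07
  [1.5→5.5]: (33.34+22.87)/2 × 4 = 112.42
  Sum = 166.13875 µg/mL·h

AUC = 166 µg/mL·h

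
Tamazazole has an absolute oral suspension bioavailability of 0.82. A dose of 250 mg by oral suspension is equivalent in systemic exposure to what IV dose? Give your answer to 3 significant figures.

D_iv = 205 mg

Systemic exposure from an extravascular dose = F × D_ev, so the equivalent IV dose is F × D_ev.
D_iv = F × D_ev = 0.82 × 250 = 205 mg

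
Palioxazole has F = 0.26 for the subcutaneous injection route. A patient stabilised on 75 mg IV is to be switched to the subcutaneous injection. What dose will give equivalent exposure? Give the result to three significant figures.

D_subcutaneous = 288 mg

For equal systemic exposure: F × D_ev = D_iv
D_ev = D_iv / F = 75 / 0.26 = 288.462 mg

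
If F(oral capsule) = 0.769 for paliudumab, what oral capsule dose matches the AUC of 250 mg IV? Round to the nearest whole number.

D_oral = 325 mg

For equal systemic exposure: F × D_ev = D_iv
D_ev = D_iv / F = 250 / 0.769 = 325.098 mg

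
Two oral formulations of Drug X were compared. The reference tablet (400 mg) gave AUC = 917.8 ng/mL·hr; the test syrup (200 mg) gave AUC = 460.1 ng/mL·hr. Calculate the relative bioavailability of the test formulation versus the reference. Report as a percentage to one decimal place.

F_rel = (AUC_test/D_test) / (AUC_ref/D_ref)
      = (460.1/200) / (917.8/400)
      = 2.3005 / 2.2945 = 1.0026 = 100.26%

F_rel = 100.3%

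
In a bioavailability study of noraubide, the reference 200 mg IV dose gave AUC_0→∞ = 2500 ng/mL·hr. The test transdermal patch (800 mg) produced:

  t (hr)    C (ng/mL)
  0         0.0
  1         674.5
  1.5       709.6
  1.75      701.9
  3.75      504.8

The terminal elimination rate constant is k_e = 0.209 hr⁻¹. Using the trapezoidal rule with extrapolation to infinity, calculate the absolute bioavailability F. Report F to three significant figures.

F = 0.448

Trapezoidal AUC_0→3.75 (transdermal patch):
  [0→1]: (0.0+674.5)/2 × 1 = 337.25
  [1→1.5]: (674.5+709.6)/2 × 0.5 = 346.025
  [1.5→1.75]: (709.6+701.9)/2 × 0.25 = 176.4375
  [1.75→3.75]: (701.9+504.8)/2 × 2 = 1206.7
  Sum = 2066.4125 ng/mL·hr
Tail: C_last/k_e = 504.8/0.209 = 2415.311
AUC_0→∞ (transdermal patch) = 2066.4125 + 2415.311 = 4481.7235 ng/mL·hr
F = (AUC_ev/D_ev)/(AUC_iv/D_iv) = (4481.7235/800)/(2500/200) = 5.60215/12.5 = 0.4482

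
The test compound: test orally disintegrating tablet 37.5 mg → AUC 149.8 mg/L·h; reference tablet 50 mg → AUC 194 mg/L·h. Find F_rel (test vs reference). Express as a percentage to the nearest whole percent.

F_rel = 103%

F_rel = (AUC_test/D_test) / (AUC_ref/D_ref)
      = (149.8/37.5) / (194/50)
      = 3.99467 / 3.88 = 1.0296 = 102.96%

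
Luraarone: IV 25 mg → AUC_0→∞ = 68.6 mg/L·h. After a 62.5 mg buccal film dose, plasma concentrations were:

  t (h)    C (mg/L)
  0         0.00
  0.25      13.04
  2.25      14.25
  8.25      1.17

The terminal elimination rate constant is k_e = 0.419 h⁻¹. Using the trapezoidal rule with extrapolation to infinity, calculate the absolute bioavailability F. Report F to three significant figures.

F = 0.455

Trapezoidal AUC_0→8.25 (buccal film):
  [0→0.25]: (0.00+13.04)/2 × 0.25 = 1.63
  [0.25→2.25]: (13.04+14.25)/2 × 2 = 27.29
  [2.25→8.25]: (14.25+1.17)/2 × 6 = 46.26
  Sum = 75.18 mg/L·h
Tail: C_last/k_e = 1.17/0.419 = 2.792
AUC_0→∞ (buccal film) = 75.18 + 2.792 = 77.972 mg/L·h
F = (AUC_ev/D_ev)/(AUC_iv/D_iv) = (77.972/62.5)/(68.6/25) = 1.247552/2.744 = 0.4546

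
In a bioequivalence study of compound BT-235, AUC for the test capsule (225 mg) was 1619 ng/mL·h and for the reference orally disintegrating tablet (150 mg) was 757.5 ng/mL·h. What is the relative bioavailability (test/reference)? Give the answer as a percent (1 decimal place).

F_rel = 142.5%

F_rel = (AUC_test/D_test) / (AUC_ref/D_ref)
      = (1619/225) / (757.5/150)
      = 7.19556 / 5.05 = 1.4249 = 142.49%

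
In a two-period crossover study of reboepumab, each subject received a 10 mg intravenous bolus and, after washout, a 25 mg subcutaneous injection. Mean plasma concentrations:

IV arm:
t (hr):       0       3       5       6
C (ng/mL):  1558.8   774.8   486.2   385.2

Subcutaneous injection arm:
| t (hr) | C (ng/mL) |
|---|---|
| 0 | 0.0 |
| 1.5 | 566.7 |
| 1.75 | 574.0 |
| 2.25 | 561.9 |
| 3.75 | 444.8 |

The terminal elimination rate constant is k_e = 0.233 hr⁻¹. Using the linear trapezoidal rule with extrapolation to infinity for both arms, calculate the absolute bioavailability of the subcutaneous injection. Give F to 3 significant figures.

Trapezoidal AUC_0→6 (IV):
  [0→3]: (1558.8+774.8)/2 × 3 = 3500.4
  [3→5]: (774.8+486.2)/2 × 2 = 1261.0
  [5→6]: (486.2+385.2)/2 × 1 = 435.7
  Sum = 5197.1 ng/mL·hr
IV tail: 385.2/0.233 = 1653.219; AUC_iv,0→∞ = 5197.1 + 1653.219 = 6850.319 ng/mL·hr
Trapezoidal AUC_0→3.75 (subcutaneous injection):
  [0→1.5]: (0.0+566.7)/2 × 1.5 = 425.025
  [1.5→1.75]: (566.7+574.0)/2 × 0.25 = 142.5875
  [1.75→2.25]: (574.0+561.9)/2 × 0.5 = 283.975
  [2.25→3.75]: (561.9+444.8)/2 × 1.5 = 755.025
  Sum = 1606.6125 ng/mL·hr
subcutaneous injection tail: 444.8/0.233 = 1909.013; AUC_ev,0→∞ = 1606.6125 + 1909.013 = 3515.6255 ng/mL·hr
F = (AUC_ev/D_ev)/(AUC_iv/D_iv) = (3515.6255/25)/(6850.319/10) = 140.62502/685.0319 = 0.2053

F = 0.205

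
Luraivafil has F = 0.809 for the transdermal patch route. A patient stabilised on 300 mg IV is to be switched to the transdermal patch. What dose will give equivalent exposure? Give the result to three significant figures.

D_transdermal = 371 mg

For equal systemic exposure: F × D_ev = D_iv
D_ev = D_iv / F = 300 / 0.809 = 370.828 mg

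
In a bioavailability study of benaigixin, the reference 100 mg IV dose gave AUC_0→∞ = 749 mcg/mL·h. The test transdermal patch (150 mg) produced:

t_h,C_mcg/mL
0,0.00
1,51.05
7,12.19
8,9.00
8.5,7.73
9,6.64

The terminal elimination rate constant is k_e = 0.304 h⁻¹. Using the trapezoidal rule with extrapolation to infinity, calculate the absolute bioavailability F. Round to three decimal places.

F = 0.227

Trapezoidal AUC_0→9 (transdermal patch):
  [0→1]: (0.00+51.05)/2 × 1 = 25.525
  [1→7]: (51.05+12.19)/2 × 6 = 189.72
  [7→8]: (12.19+9.00)/2 × 1 = 10.595
  [8→8.5]: (9.00+7.73)/2 × 0.5 = 4.1825
  [8.5→9]: (7.73+6.64)/2 × 0.5 = 3.5925
  Sum = 233.615 mcg/mL·h
Tail: C_last/k_e = 6.64/0.304 = 21.842
AUC_0→∞ (transdermal patch) = 233.615 + 21.842 = 255.457 mcg/mL·h
F = (AUC_ev/D_ev)/(AUC_iv/D_iv) = (255.457/150)/(749/100) = 1.70305/7.49 = 0.2274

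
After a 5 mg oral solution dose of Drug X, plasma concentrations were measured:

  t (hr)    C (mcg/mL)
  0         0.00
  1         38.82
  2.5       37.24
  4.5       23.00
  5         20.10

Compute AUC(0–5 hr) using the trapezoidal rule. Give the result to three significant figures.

AUC = 147 mcg/mL·hr

Trapezoidal AUC_0→5:
  [0→1]: (0.00+38.82)/2 × 1 = 19.41
  [1→2.5]: (38.82+37.24)/2 × 1.5 = 57.045
  [2.5→4.5]: (37.24+23.00)/2 × 2 = 60.24
  [4.5→5]: (23.00+20.10)/2 × 0.5 = 10.775
  Sum = 147.47 mcg/mL·hr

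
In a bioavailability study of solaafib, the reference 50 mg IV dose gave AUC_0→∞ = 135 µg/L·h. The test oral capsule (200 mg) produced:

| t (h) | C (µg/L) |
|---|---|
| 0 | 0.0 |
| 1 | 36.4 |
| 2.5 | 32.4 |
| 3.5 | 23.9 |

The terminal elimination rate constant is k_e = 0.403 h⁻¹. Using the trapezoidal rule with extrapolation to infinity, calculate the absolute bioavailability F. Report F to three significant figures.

F = 0.291

Trapezoidal AUC_0→3.5 (oral capsule):
  [0→1]: (0.0+36.4)/2 × 1 = 18.2
  [1→2.5]: (36.4+32.4)/2 × 1.5 = 51.6
  [2.5→3.5]: (32.4+23.9)/2 × 1 = 28.15
  Sum = 97.95 µg/L·h
Tail: C_last/k_e = 23.9/0.403 = 59.305
AUC_0→∞ (oral capsule) = 97.95 + 59.305 = 157.255 µg/L·h
F = (AUC_ev/D_ev)/(AUC_iv/D_iv) = (157.255/200)/(135/50) = 0.786275/2.7 = 0.2912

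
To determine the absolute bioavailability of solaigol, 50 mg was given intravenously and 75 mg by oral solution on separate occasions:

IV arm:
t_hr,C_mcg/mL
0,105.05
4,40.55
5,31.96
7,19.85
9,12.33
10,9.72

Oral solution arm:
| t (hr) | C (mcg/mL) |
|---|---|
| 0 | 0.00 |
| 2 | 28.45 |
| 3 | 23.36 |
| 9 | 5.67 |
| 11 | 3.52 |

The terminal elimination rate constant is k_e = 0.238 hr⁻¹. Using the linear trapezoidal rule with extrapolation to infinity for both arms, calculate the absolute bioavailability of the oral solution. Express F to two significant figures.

F = 0.24

Trapezoidal AUC_0→10 (IV):
  [0→4]: (105.05+40.55)/2 × 4 = 291.2
  [4→5]: (40.55+31.96)/2 × 1 = 36.255
  [5→7]: (31.96+19.85)/2 × 2 = 51.81
  [7→9]: (19.85+12.33)/2 × 2 = 32.18
  [9→10]: (12.33+9.72)/2 × 1 = 11.025
  Sum = 422.47 mcg/mL·hr
IV tail: 9.72/0.238 = 40.840; AUC_iv,0→∞ = 422.47 + 40.840 = 463.31 mcg/mL·hr
Trapezoidal AUC_0→11 (oral solution):
  [0→2]: (0.00+28.45)/2 × 2 = 28.45
  [2→3]: (28.45+23.36)/2 × 1 = 25.905
  [3→9]: (23.36+5.67)/2 × 6 = 87.09
  [9→11]: (5.67+3.52)/2 × 2 = 9.19
  Sum = 150.635 mcg/mL·hr
oral solution tail: 3.52/0.238 = 14.790; AUC_ev,0→∞ = 150.635 + 14.790 = 165.425 mcg/mL·hr
F = (AUC_ev/D_ev)/(AUC_iv/D_iv) = (165.425/75)/(463.31/50) = 2.20567/9.2662 = 0.2380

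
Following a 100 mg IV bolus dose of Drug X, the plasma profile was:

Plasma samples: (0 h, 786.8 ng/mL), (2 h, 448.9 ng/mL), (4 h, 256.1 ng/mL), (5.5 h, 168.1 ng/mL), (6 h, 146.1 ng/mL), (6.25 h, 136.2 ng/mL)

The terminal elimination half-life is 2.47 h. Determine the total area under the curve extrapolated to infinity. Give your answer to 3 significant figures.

Trapezoidal AUC_0→6.25:
  [0→2]: (786.8+448.9)/2 × 2 = 1235.7
  [2→4]: (448.9+256.1)/2 × 2 = 705.0
  [4→5.5]: (256.1+168.1)/2 × 1.5 = 318.15
  [5.5→6]: (168.1+146.1)/2 × 0.5 = 78.55
  [6→6.25]: (146.1+136.2)/2 × 0.25 = 35.2875
  Sum = 2372.6875 ng/mL·h
k_e = ln2 / t½ = 0.693147 / 2.47 = 0.2806 h^-1
Extrapolated tail: C_last / k_e = 136.2 / 0.2806 = 485.388
AUC_0→∞ = 2372.6875 + 485.388 = 2858.0755 ng/mL·h

AUC = 2860 ng/mL·h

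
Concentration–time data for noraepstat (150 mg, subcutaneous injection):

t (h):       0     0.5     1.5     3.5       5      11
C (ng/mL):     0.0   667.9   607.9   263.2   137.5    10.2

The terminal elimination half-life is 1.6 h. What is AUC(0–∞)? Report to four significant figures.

Trapezoidal AUC_0→11:
  [0→0.5]: (0.0+667.9)/2 × 0.5 = 166.975
  [0.5→1.5]: (667.9+607.9)/2 × 1 = 637.9
  [1.5→3.5]: (607.9+263.2)/2 × 2 = 871.1
  [3.5→5]: (263.2+137.5)/2 × 1.5 = 300.525
  [5→11]: (137.5+10.2)/2 × 6 = 443.1
  Sum = 2419.6 ng/mL·h
k_e = ln2 / t½ = 0.693147 / 1.6 = 0.4332 h^-1
Extrapolated tail: C_last / k_e = 10.2 / 0.4332 = 23.546
AUC_0→∞ = 2419.6 + 23.546 = 2443.146 ng/mL·h

AUC = 2443 ng/mL·h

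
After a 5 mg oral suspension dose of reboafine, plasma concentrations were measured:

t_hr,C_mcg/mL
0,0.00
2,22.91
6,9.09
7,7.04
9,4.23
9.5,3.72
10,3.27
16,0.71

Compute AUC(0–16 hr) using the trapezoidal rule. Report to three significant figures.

AUC = 122 mcg/mL·hr

Trapezoidal AUC_0→16:
  [0→2]: (0.00+22.91)/2 × 2 = 22.91
  [2→6]: (22.91+9.09)/2 × 4 = 64.0
  [6→7]: (9.09+7.04)/2 × 1 = 8.065
  [7→9]: (7.04+4.23)/2 × 2 = 11.27
  [9→9.5]: (4.23+3.72)/2 × 0.5 = 1.9875
  [9.5→10]: (3.72+3.27)/2 × 0.5 = 1.7475
  [10→16]: (3.27+0.71)/2 × 6 = 11.94
  Sum = 121.92 mcg/mL·hr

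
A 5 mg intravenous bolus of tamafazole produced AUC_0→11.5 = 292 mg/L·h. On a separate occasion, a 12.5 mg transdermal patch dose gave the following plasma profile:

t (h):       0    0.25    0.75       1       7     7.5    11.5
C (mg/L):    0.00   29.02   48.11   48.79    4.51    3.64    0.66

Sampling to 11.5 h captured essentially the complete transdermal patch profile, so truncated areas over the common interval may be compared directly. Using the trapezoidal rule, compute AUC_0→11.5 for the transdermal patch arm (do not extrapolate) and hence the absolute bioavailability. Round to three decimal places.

Trapezoidal AUC_0→11.5 (transdermal patch):
  [0→0.25]: (0.00+29.02)/2 × 0.25 = 3.6275
  [0.25→0.75]: (29.02+48.11)/2 × 0.5 = 19.2825
  [0.75→1]: (48.11+48.79)/2 × 0.25 = 12.1125
  [1→7]: (48.79+4.51)/2 × 6 = 159.9
  [7→7.5]: (4.51+3.64)/2 × 0.5 = 2.0375
  [7.5→11.5]: (3.64+0.66)/2 × 4 = 8.6
  Sum = 205.56 mg/L·h
F = (AUC_ev/D_ev)/(AUC_iv/D_iv) = (205.56/12.5)/(292/5) = 16.4448/58.4 = 0.2816

F = 0.282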